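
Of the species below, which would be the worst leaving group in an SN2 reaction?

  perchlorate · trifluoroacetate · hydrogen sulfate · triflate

triflate: pKₐ(CF₃SO₃H (triflic acid)) ≈ -14
perchlorate: pKₐ(HClO₄) ≈ -10
hydrogen sulfate: pKₐ(H₂SO₄) ≈ -3
trifluoroacetate: pKₐ(CF₃COOH) ≈ 0.2

trifluoroacetate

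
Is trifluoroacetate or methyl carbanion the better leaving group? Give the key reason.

trifluoroacetate

trifluoroacetate is the better leaving group.
pKₐ(CF₃COOH) ≈ 0.2 versus pKₐ(CH₄) ≈ 48: trifluoroacetate is the much weaker base.
Strongly electron-withdrawing CF₃ stabilises the carboxylate.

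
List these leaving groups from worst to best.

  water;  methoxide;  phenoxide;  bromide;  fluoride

bromide: pKₐ(HBr) ≈ -9 — weak base; good leaving group
water: pKₐ(H₃O⁺) ≈ -1.7
fluoride: pKₐ(HF) ≈ 3.2 — small and strongly basic; the poor halide leaving group
phenoxide: pKₐ(C₆H₅OH (phenol)) ≈ 10 — resonance into the ring helps, but still a poor LG
methoxide: pKₐ(CH₃OH) ≈ 15.5
The question asks for worst first, so the sequence is read in increasing leaving-group ability.

methoxide < phenoxide < fluoride < water < bromide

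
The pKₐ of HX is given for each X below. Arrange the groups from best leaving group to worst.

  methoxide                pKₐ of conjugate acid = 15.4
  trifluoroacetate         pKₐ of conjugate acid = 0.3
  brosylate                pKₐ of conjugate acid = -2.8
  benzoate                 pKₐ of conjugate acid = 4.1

brosylate > trifluoroacetate > benzoate > methoxide

Lower conjugate-acid pKₐ ⇒ weaker base ⇒ better leaving group.
Sorting by the given values: brosylate (-2.8), trifluoroacetate (0.3), benzoate (4.1), methoxide (15.4).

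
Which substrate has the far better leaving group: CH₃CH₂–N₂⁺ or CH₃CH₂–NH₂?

CH₃CH₂–N₂⁺

From CH₃CH₂–NH₂ the departing group would be NH₂⁻ (pKₐ(NH₃) ≈ 38). Extremely strong base; never a leaving group.
From CH₃CH₂–N₂⁺ the leaving group is N₂ (no meaningful conjugate acid; N₂ departs as an exceptionally stable neutral molecule).
(In practice CH₃CH₂–N₂⁺ is made from CH₃CH₂–NH₂ by diazotisation (NaNO₂ / HCl, 0 °C), generating a diazonium salt that expels N₂.)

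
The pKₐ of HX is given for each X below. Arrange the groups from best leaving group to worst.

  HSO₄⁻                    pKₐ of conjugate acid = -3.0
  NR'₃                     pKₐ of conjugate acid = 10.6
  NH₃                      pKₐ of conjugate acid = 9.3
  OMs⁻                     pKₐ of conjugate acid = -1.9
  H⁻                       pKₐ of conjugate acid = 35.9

Lower conjugate-acid pKₐ ⇒ weaker base ⇒ better leaving group.
Sorting by the given values: HSO₄⁻ (-3.0), OMs⁻ (-1.9), NH₃ (9.3), NR'₃ (10.6), H⁻ (35.9).

HSO₄⁻ > OMs⁻ > NH₃ > NR'₃ > H⁻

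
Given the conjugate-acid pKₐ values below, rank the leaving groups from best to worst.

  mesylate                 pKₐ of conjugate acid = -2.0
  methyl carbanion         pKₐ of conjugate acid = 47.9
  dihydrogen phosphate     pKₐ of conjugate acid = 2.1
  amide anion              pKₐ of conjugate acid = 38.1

Lower conjugate-acid pKₐ ⇒ weaker base ⇒ better leaving group.
Sorting by the given values: mesylate (-2.0), dihydrogen phosphate (2.1), amide anion (38.1), methyl carbanion (47.9).

mesylate > dihydrogen phosphate > amide anion > methyl carbanion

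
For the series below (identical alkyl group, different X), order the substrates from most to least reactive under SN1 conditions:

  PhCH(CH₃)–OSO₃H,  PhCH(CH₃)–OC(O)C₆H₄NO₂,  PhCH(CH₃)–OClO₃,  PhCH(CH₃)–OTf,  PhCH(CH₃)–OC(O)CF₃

Identical carbon frameworks mean the comparison reduces to leaving-group quality.
Rank by basicity of the departing species: weakest base leaves most easily.
PhCH(CH₃)–OTf loses OTf⁻: pKₐ(CF₃SO₃H (triflic acid)) ≈ -14
PhCH(CH₃)–OClO₃ loses ClO₄⁻: pKₐ(HClO₄) ≈ -10
PhCH(CH₃)–OSO₃H loses HSO₄⁻: pKₐ(H₂SO₄) ≈ -3
PhCH(CH₃)–OC(O)CF₃ loses CF₃COO⁻: pKₐ(CF₃COOH) ≈ 0.2
PhCH(CH₃)–OC(O)C₆H₄NO₂ loses p-O₂N–C₆H₄–COO⁻: pKₐ(p-nitrobenzoic acid) ≈ 3.4

PhCH(CH₃)–OTf > PhCH(CH₃)–OClO₃ > PhCH(CH₃)–OSO₃H > PhCH(CH₃)–OC(O)CF₃ > PhCH(CH₃)–OC(O)C₆H₄NO₂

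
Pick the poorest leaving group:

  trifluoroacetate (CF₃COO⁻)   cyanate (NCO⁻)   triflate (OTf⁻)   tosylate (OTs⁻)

A good leaving group is a weak base: the lower the pKₐ of its conjugate acid, the more readily it departs.
triflate (OTf⁻): pKₐ(CF₃SO₃H (triflic acid)) ≈ -14
tosylate (OTs⁻): pKₐ(p-CH₃C₆H₄SO₃H (TsOH)) ≈ -2.8
trifluoroacetate (CF₃COO⁻): pKₐ(CF₃COOH) ≈ 0.2
cyanate (NCO⁻): pKₐ(HOCN) ≈ 3.5

cyanate (NCO⁻)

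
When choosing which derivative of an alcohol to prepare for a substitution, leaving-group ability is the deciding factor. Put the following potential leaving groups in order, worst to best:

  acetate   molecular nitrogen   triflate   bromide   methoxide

Rank by basicity of the departing species: weakest base leaves most easily.
molecular nitrogen: no meaningful conjugate acid; N₂ departs as an exceptionally stable neutral molecule
triflate: pKₐ(CF₃SO₃H (triflic acid)) ≈ -14 — charge spread over three oxygens and a CF₃ group; the premier leaving group in synthesis
bromide: pKₐ(HBr) ≈ -9
acetate: pKₐ(CH₃COOH) ≈ 4.8 — resonance-stabilised but still a weak base
methoxide: pKₐ(CH₃OH) ≈ 15.5 — strong base; alkoxides do not leave unassisted
Listed from poorest to best leaving group as asked.

methoxide < acetate < bromide < triflate < molecular nitrogen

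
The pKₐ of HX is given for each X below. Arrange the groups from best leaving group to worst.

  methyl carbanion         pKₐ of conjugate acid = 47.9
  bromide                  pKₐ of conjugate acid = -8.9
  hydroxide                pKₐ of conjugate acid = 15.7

Lower conjugate-acid pKₐ ⇒ weaker base ⇒ better leaving group.
Sorting by the given values: bromide (-8.9), hydroxide (15.7), methyl carbanion (47.9).

bromide > hydroxide > methyl carbanion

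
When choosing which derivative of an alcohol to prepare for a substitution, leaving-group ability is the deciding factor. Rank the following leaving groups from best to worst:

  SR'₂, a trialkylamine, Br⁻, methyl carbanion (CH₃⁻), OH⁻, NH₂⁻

Br⁻ > SR'₂ > a trialkylamine > OH⁻ > NH₂⁻ > methyl carbanion (CH₃⁻)

Leaving-group ability tracks the stability of the departed species; conjugate-acid pKₐ is the usual yardstick (lower pKₐ → better LG).
Br⁻: pKₐ(HBr) ≈ -9 — weak base; good leaving group
SR'₂: pKₐ(R'₂SH⁺) ≈ -7 — neutral; leaves from a sulfonium salt (R–SR'₂⁺)
a trialkylamine: pKₐ(R'₃NH⁺) ≈ 10.7
OH⁻: pKₐ(H₂O) ≈ 15.7
NH₂⁻: pKₐ(NH₃) ≈ 38 — extremely strong base; never a leaving group
methyl carbanion (CH₃⁻): pKₐ(CH₄) ≈ 48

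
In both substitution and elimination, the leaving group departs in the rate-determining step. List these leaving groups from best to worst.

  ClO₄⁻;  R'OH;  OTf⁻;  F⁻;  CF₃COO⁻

Rank by basicity of the departing species: weakest base leaves most easily.
OTf⁻: pKₐ(CF₃SO₃H (triflic acid)) ≈ -14
ClO₄⁻: pKₐ(HClO₄) ≈ -10 — extremely weak base; rarely used for safety reasons
R'OH: pKₐ(R'OH₂⁺) ≈ -2.4 — neutral; leaves from a protonated ether (an oxonium ion, R–O(H)R'⁺)
CF₃COO⁻: pKₐ(CF₃COOH) ≈ 0.2 — strongly electron-withdrawing CF₃ stabilises the carboxylate
F⁻: pKₐ(HF) ≈ 3.2

OTf⁻ > ClO₄⁻ > R'OH > CF₃COO⁻ > F⁻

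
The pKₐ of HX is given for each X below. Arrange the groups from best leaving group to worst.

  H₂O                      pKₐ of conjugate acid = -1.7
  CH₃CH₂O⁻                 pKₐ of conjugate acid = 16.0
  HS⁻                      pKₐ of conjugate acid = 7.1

H₂O > HS⁻ > CH₃CH₂O⁻

Lower conjugate-acid pKₐ ⇒ weaker base ⇒ better leaving group.
Sorting by the given values: H₂O (-1.7), HS⁻ (7.1), CH₃CH₂O⁻ (16.0).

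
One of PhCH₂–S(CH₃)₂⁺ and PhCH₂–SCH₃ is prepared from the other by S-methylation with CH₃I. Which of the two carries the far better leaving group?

PhCH₂–S(CH₃)₂⁺

From PhCH₂–SCH₃ the departing group would be RS⁻ (pKₐ(RSH (a thiol)) ≈ 10.5). Moderately basic; rarely leaves without activation.
From PhCH₂–S(CH₃)₂⁺ the leaving group is SR'₂ (pKₐ(R'₂SH⁺) ≈ -7). Neutral; leaves from a sulfonium salt (R–SR'₂⁺).
S-methylation with CH₃I works by allowing neutral dimethyl sulfide, rather than methanethiolate, to depart, making PhCH₂–S(CH₃)₂⁺ enormously more reactive.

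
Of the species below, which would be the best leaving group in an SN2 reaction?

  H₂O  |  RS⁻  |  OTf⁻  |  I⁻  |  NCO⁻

Rank by basicity of the departing species: weakest base leaves most easily.
OTf⁻: pKₐ(CF₃SO₃H (triflic acid)) ≈ -14
I⁻: pKₐ(HI) ≈ -10
H₂O: pKₐ(H₃O⁺) ≈ -1.7
NCO⁻: pKₐ(HOCN) ≈ 3.5
RS⁻: pKₐ(RSH (a thiol)) ≈ 10.5

OTf⁻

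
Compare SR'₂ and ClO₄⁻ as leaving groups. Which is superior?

ClO₄⁻

ClO₄⁻ is the better leaving group.
pKₐ(HClO₄) ≈ -10 versus pKₐ(R'₂SH⁺) ≈ -7: ClO₄⁻ is the much weaker base.
Extremely weak base; rarely used for safety reasons.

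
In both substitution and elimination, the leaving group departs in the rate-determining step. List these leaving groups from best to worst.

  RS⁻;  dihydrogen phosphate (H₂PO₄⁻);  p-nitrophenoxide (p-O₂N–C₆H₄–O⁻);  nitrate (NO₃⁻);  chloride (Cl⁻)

chloride (Cl⁻) > nitrate (NO₃⁻) > dihydrogen phosphate (H₂PO₄⁻) > p-nitrophenoxide (p-O₂N–C₆H₄–O⁻) > RS⁻

chloride (Cl⁻): pKₐ(HCl) ≈ -7
nitrate (NO₃⁻): pKₐ(HNO₃) ≈ -1.3 — resonance-delocalised over three oxygens
dihydrogen phosphate (H₂PO₄⁻): pKₐ(H₃PO₄) ≈ 2.1 — moderate base; biological leaving group after further activation
p-nitrophenoxide (p-O₂N–C₆H₄–O⁻): pKₐ(p-nitrophenol) ≈ 7.2 — nitro group delocalises the charge; the classic chromogenic LG
RS⁻: pKₐ(RSH (a thiol)) ≈ 10.5 — moderately basic; rarely leaves without activation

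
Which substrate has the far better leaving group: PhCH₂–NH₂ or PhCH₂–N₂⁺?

From PhCH₂–NH₂ the departing group would be NH₂⁻ (pKₐ(NH₃) ≈ 38). Extremely strong base; never a leaving group.
From PhCH₂–N₂⁺ the leaving group is N₂ (no meaningful conjugate acid; N₂ departs as an exceptionally stable neutral molecule).
(In practice PhCH₂–N₂⁺ is made from PhCH₂–NH₂ by diazotisation (NaNO₂ / HCl, 0 °C), generating a diazonium salt that expels N₂.)

PhCH₂–N₂⁺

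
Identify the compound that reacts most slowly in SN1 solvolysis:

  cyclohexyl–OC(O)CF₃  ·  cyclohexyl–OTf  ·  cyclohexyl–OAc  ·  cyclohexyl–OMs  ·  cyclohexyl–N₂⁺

cyclohexyl–OAc

With the same alkyl group throughout, only the leaving group differentiates the rates.
Rank by basicity of the departing species: weakest base leaves most easily.
cyclohexyl–N₂⁺ loses N₂: no meaningful conjugate acid; N₂ departs as an exceptionally stable neutral molecule
cyclohexyl–OTf loses OTf⁻: pKₐ(CF₃SO₃H (triflic acid)) ≈ -14
cyclohexyl–OMs loses OMs⁻: pKₐ(CH₃SO₃H (MsOH)) ≈ -1.9
cyclohexyl–OC(O)CF₃ loses CF₃COO⁻: pKₐ(CF₃COOH) ≈ 0.2
cyclohexyl–OAc loses AcO⁻: pKₐ(CH₃COOH) ≈ 4.8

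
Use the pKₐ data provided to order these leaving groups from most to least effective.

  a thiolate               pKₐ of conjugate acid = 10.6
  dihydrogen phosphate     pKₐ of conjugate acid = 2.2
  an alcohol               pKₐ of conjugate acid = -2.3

an alcohol > dihydrogen phosphate > a thiolate

Lower conjugate-acid pKₐ ⇒ weaker base ⇒ better leaving group.
Sorting by the given values: an alcohol (-2.3), dihydrogen phosphate (2.2), a thiolate (10.6).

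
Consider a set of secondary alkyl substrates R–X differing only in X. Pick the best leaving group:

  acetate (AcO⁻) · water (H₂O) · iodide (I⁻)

iodide (I⁻)

iodide (I⁻): pKₐ(HI) ≈ -10
water (H₂O): pKₐ(H₃O⁺) ≈ -1.7
acetate (AcO⁻): pKₐ(CH₃COOH) ≈ 4.8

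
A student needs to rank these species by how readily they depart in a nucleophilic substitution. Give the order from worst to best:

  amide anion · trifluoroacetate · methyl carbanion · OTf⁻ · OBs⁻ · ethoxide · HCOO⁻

The more stable X⁻ (or X) is on its own — i.e. the weaker a base it is — the better a leaving group it makes.
OTf⁻: pKₐ(CF₃SO₃H (triflic acid)) ≈ -14
OBs⁻: pKₐ(p-BrC₆H₄SO₃H) ≈ -2.8 — arenesulfonate with a p-bromo substituent
trifluoroacetate: pKₐ(CF₃COOH) ≈ 0.2 — strongly electron-withdrawing CF₃ stabilises the carboxylate
HCOO⁻: pKₐ(HCOOH) ≈ 3.8
ethoxide: pKₐ(CH₃CH₂OH) ≈ 16 — strong base; alkoxides do not leave unassisted
amide anion: pKₐ(NH₃) ≈ 38 — extremely strong base; never a leaving group
methyl carbanion: pKₐ(CH₄) ≈ 48
The question asks for worst first, so the sequence is read in increasing leaving-group ability.

methyl carbanion < amide anion < ethoxide < HCOO⁻ < trifluoroacetate < OBs⁻ < OTf⁻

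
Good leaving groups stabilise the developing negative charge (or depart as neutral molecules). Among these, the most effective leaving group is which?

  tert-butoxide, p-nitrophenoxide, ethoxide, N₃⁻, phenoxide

N₃⁻

N₃⁻: pKₐ(HN₃) ≈ 4.7
p-nitrophenoxide: pKₐ(p-nitrophenol) ≈ 7.2
phenoxide: pKₐ(C₆H₅OH (phenol)) ≈ 10
ethoxide: pKₐ(CH₃CH₂OH) ≈ 16
tert-butoxide: pKₐ(t-BuOH) ≈ 18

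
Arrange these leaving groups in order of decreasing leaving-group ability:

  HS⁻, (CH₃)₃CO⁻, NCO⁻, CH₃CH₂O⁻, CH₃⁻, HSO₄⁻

HSO₄⁻ > NCO⁻ > HS⁻ > CH₃CH₂O⁻ > (CH₃)₃CO⁻ > CH₃⁻

Rank by basicity of the departing species: weakest base leaves most easily.
HSO₄⁻: pKₐ(H₂SO₄) ≈ -3 — conjugate base of a strong mineral acid
NCO⁻: pKₐ(HOCN) ≈ 3.5 — resonance between N and O
HS⁻: pKₐ(H₂S) ≈ 7
CH₃CH₂O⁻: pKₐ(CH₃CH₂OH) ≈ 16 — strong base; alkoxides do not leave unassisted
(CH₃)₃CO⁻: pKₐ(t-BuOH) ≈ 18
CH₃⁻: pKₐ(CH₄) ≈ 48 — unstabilised carbanion; the worst conceivable leaving group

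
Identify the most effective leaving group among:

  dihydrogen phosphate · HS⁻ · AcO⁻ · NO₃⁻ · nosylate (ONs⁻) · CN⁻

Leaving-group ability tracks the stability of the departed species; conjugate-acid pKₐ is the usual yardstick (lower pKₐ → better LG).
nosylate (ONs⁻): pKₐ(p-O₂NC₆H₄SO₃H) ≈ -3.5
NO₃⁻: pKₐ(HNO₃) ≈ -1.3
dihydrogen phosphate: pKₐ(H₃PO₄) ≈ 2.1
AcO⁻: pKₐ(CH₃COOH) ≈ 4.8
HS⁻: pKₐ(H₂S) ≈ 7
CN⁻: pKₐ(HCN) ≈ 9.2

nosylate (ONs⁻)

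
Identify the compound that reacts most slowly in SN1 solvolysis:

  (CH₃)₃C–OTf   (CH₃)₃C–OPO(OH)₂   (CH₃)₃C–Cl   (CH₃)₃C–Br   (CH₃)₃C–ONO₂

With the same alkyl group throughout, only the leaving group differentiates the rates.
Leaving-group ability tracks the stability of the departed species; conjugate-acid pKₐ is the usual yardstick (lower pKₐ → better LG).
(CH₃)₃C–OTf loses OTf⁻: pKₐ(CF₃SO₃H (triflic acid)) ≈ -14
(CH₃)₃C–Br loses Br⁻: pKₐ(HBr) ≈ -9
(CH₃)₃C–Cl loses Cl⁻: pKₐ(HCl) ≈ -7
(CH₃)₃C–ONO₂ loses NO₃⁻: pKₐ(HNO₃) ≈ -1.3
(CH₃)₃C–OPO(OH)₂ loses H₂PO₄⁻: pKₐ(H₃PO₄) ≈ 2.1

(CH₃)₃C–OPO(OH)₂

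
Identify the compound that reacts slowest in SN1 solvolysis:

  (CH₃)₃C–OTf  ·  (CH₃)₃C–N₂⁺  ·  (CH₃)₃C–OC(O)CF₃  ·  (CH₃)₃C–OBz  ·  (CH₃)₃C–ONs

(CH₃)₃C–OBz

With the same alkyl group throughout, only the leaving group differentiates the rates.
Leaving-group ability tracks the stability of the departed species; conjugate-acid pKₐ is the usual yardstick (lower pKₐ → better LG).
(CH₃)₃C–N₂⁺ loses N₂: no meaningful conjugate acid; N₂ departs as an exceptionally stable neutral molecule
(CH₃)₃C–OTf loses OTf⁻: pKₐ(CF₃SO₃H (triflic acid)) ≈ -14
(CH₃)₃C–ONs loses ONs⁻: pKₐ(p-O₂NC₆H₄SO₃H) ≈ -3.5
(CH₃)₃C–OC(O)CF₃ loses CF₃COO⁻: pKₐ(CF₃COOH) ≈ 0.2
(CH₃)₃C–OBz loses PhCOO⁻: pKₐ(C₆H₅COOH) ≈ 4.2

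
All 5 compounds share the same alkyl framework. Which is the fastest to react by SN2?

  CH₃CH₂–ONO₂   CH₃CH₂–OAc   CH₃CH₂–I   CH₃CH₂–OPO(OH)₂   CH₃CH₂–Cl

With the same alkyl group throughout, only the leaving group differentiates the rates.
A good leaving group is a weak base: the lower the pKₐ of its conjugate acid, the more readily it departs.
CH₃CH₂–I loses I⁻: pKₐ(HI) ≈ -10
CH₃CH₂–Cl loses Cl⁻: pKₐ(HCl) ≈ -7
CH₃CH₂–ONO₂ loses NO₃⁻: pKₐ(HNO₃) ≈ -1.3
CH₃CH₂–OPO(OH)₂ loses H₂PO₄⁻: pKₐ(H₃PO₄) ≈ 2.1
CH₃CH₂–OAc loses AcO⁻: pKₐ(CH₃COOH) ≈ 4.8

CH₃CH₂–I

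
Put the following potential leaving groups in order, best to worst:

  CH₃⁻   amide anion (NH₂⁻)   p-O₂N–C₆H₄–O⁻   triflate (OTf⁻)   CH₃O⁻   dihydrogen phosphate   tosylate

triflate (OTf⁻): pKₐ(CF₃SO₃H (triflic acid)) ≈ -14
tosylate: pKₐ(p-CH₃C₆H₄SO₃H (TsOH)) ≈ -2.8
dihydrogen phosphate: pKₐ(H₃PO₄) ≈ 2.1
p-O₂N–C₆H₄–O⁻: pKₐ(p-nitrophenol) ≈ 7.2
CH₃O⁻: pKₐ(CH₃OH) ≈ 15.5
amide anion (NH₂⁻): pKₐ(NH₃) ≈ 38
CH₃⁻: pKₐ(CH₄) ≈ 48

triflate (OTf⁻) > tosylate > dihydrogen phosphate > p-O₂N–C₆H₄–O⁻ > CH₃O⁻ > amide anion (NH₂⁻) > CH₃⁻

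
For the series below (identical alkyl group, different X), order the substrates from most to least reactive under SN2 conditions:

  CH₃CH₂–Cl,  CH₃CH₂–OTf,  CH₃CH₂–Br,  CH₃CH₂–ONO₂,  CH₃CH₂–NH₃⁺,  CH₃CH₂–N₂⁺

With the same alkyl group throughout, only the leaving group differentiates the rates.
A good leaving group is a weak base: the lower the pKₐ of its conjugate acid, the more readily it departs.
CH₃CH₂–N₂⁺ loses N₂: no meaningful conjugate acid; N₂ departs as an exceptionally stable neutral molecule
CH₃CH₂–OTf loses OTf⁻: pKₐ(CF₃SO₃H (triflic acid)) ≈ -14
CH₃CH₂–Br loses Br⁻: pKₐ(HBr) ≈ -9
CH₃CH₂–Cl loses Cl⁻: pKₐ(HCl) ≈ -7
CH₃CH₂–ONO₂ loses NO₃⁻: pKₐ(HNO₃) ≈ -1.3
CH₃CH₂–NH₃⁺ loses NH₃: pKₐ(NH₄⁺) ≈ 9.2

CH₃CH₂–N₂⁺ > CH₃CH₂–OTf > CH₃CH₂–Br > CH₃CH₂–Cl > CH₃CH₂–ONO₂ > CH₃CH₂–NH₃⁺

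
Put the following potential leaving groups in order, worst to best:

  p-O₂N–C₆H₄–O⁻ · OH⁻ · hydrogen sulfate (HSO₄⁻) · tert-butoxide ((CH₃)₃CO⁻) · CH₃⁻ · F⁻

Rank by basicity of the departing species: weakest base leaves most easily.
hydrogen sulfate (HSO₄⁻): pKₐ(H₂SO₄) ≈ -3 — conjugate base of a strong mineral acid
F⁻: pKₐ(HF) ≈ 3.2 — small and strongly basic; the poor halide leaving group
p-O₂N–C₆H₄–O⁻: pKₐ(p-nitrophenol) ≈ 7.2 — nitro group delocalises the charge; the classic chromogenic LG
OH⁻: pKₐ(H₂O) ≈ 15.7 — strong base; essentially never leaves without prior activation
tert-butoxide ((CH₃)₃CO⁻): pKₐ(t-BuOH) ≈ 18
CH₃⁻: pKₐ(CH₄) ≈ 48 — unstabilised carbanion; the worst conceivable leaving group
The question asks for worst first, so the sequence is read in increasing leaving-group ability.

CH₃⁻ < tert-butoxide ((CH₃)₃CO⁻) < OH⁻ < p-O₂N–C₆H₄–O⁻ < F⁻ < hydrogen sulfate (HSO₄⁻)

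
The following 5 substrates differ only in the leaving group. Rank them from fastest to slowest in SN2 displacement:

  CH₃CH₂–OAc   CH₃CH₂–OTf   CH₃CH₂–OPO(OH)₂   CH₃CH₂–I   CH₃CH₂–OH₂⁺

CH₃CH₂–OTf > CH₃CH₂–I > CH₃CH₂–OH₂⁺ > CH₃CH₂–OPO(OH)₂ > CH₃CH₂–OAc

Same R in every case — rank the leaving groups.
The more stable X⁻ (or X) is on its own — i.e. the weaker a base it is — the better a leaving group it makes.
CH₃CH₂–OTf loses OTf⁻: pKₐ(CF₃SO₃H (triflic acid)) ≈ -14
CH₃CH₂–I loses I⁻: pKₐ(HI) ≈ -10
CH₃CH₂–OH₂⁺ loses H₂O: pKₐ(H₃O⁺) ≈ -1.7
CH₃CH₂–OPO(OH)₂ loses H₂PO₄⁻: pKₐ(H₃PO₄) ≈ 2.1
CH₃CH₂–OAc loses AcO⁻: pKₐ(CH₃COOH) ≈ 4.8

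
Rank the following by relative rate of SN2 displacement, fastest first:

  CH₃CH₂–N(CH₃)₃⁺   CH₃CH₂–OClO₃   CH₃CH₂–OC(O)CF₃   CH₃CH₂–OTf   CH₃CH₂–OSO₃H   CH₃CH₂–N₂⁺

CH₃CH₂–N₂⁺ > CH₃CH₂–OTf > CH₃CH₂–OClO₃ > CH₃CH₂–OSO₃H > CH₃CH₂–OC(O)CF₃ > CH₃CH₂–N(CH₃)₃⁺

With the same alkyl group throughout, only the leaving group differentiates the rates.
Rank by basicity of the departing species: weakest base leaves most easily.
CH₃CH₂–N₂⁺ loses N₂: no meaningful conjugate acid; N₂ departs as an exceptionally stable neutral molecule
CH₃CH₂–OTf loses OTf⁻: pKₐ(CF₃SO₃H (triflic acid)) ≈ -14
CH₃CH₂–OClO₃ loses ClO₄⁻: pKₐ(HClO₄) ≈ -10
CH₃CH₂–OSO₃H loses HSO₄⁻: pKₐ(H₂SO₄) ≈ -3
CH₃CH₂–OC(O)CF₃ loses CF₃COO⁻: pKₐ(CF₃COOH) ≈ 0.2
CH₃CH₂–N(CH₃)₃⁺ loses NR'₃: pKₐ(R'₃NH⁺) ≈ 10.7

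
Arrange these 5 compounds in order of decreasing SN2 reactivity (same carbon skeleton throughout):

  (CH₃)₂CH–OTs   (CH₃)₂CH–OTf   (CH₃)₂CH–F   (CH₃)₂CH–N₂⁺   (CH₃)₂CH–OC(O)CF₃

Identical carbon frameworks mean the comparison reduces to leaving-group quality.
Leaving-group ability tracks the stability of the departed species; conjugate-acid pKₐ is the usual yardstick (lower pKₐ → better LG).
(CH₃)₂CH–N₂⁺ loses N₂: no meaningful conjugate acid; N₂ departs as an exceptionally stable neutral molecule
(CH₃)₂CH–OTf loses OTf⁻: pKₐ(CF₃SO₃H (triflic acid)) ≈ -14
(CH₃)₂CH–OTs loses OTs⁻: pKₐ(p-CH₃C₆H₄SO₃H (TsOH)) ≈ -2.8
(CH₃)₂CH–OC(O)CF₃ loses CF₃COO⁻: pKₐ(CF₃COOH) ≈ 0.2
(CH₃)₂CH–F loses F⁻: pKₐ(HF) ≈ 3.2

(CH₃)₂CH–N₂⁺ > (CH₃)₂CH–OTf > (CH₃)₂CH–OTs > (CH₃)₂CH–OC(O)CF₃ > (CH₃)₂CH–F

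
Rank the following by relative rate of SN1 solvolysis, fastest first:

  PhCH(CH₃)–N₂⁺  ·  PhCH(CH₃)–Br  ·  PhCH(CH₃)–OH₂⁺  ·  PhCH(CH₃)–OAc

With the same alkyl group throughout, only the leaving group differentiates the rates.
A good leaving group is a weak base: the lower the pKₐ of its conjugate acid, the more readily it departs.
PhCH(CH₃)–N₂⁺ loses N₂: no meaningful conjugate acid; N₂ departs as an exceptionally stable neutral molecule
PhCH(CH₃)–Br loses Br⁻: pKₐ(HBr) ≈ -9
PhCH(CH₃)–OH₂⁺ loses H₂O: pKₐ(H₃O⁺) ≈ -1.7
PhCH(CH₃)–OAc loses AcO⁻: pKₐ(CH₃COOH) ≈ 4.8

PhCH(CH₃)–N₂⁺ > PhCH(CH₃)–Br > PhCH(CH₃)–OH₂⁺ > PhCH(CH₃)–OAc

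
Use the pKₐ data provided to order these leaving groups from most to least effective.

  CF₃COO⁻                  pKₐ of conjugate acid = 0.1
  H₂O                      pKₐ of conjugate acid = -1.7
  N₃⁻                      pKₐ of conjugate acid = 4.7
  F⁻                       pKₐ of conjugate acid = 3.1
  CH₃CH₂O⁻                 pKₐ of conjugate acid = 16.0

H₂O > CF₃COO⁻ > F⁻ > N₃⁻ > CH₃CH₂O⁻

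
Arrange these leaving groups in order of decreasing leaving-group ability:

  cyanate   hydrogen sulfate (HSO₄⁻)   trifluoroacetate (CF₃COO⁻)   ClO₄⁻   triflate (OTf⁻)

Leaving-group ability tracks the stability of the departed species; conjugate-acid pKₐ is the usual yardstick (lower pKₐ → better LG).
triflate (OTf⁻): pKₐ(CF₃SO₃H (triflic acid)) ≈ -14
ClO₄⁻: pKₐ(HClO₄) ≈ -10
hydrogen sulfate (HSO₄⁻): pKₐ(H₂SO₄) ≈ -3 — conjugate base of a strong mineral acid
trifluoroacetate (CF₃COO⁻): pKₐ(CF₃COOH) ≈ 0.2
cyanate: pKₐ(HOCN) ≈ 3.5

triflate (OTf⁻) > ClO₄⁻ > hydrogen sulfate (HSO₄⁻) > trifluoroacetate (CF₃COO⁻) > cyanate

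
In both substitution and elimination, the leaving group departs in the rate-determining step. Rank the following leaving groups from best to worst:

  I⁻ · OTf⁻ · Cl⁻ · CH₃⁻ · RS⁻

OTf⁻: pKₐ(CF₃SO₃H (triflic acid)) ≈ -14
I⁻: pKₐ(HI) ≈ -10
Cl⁻: pKₐ(HCl) ≈ -7
RS⁻: pKₐ(RSH (a thiol)) ≈ 10.5
CH₃⁻: pKₐ(CH₄) ≈ 48

OTf⁻ > I⁻ > Cl⁻ > RS⁻ > CH₃⁻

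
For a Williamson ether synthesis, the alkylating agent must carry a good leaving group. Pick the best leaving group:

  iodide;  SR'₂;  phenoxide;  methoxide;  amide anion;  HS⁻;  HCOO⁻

Rank by basicity of the departing species: weakest base leaves most easily.
iodide: pKₐ(HI) ≈ -10
SR'₂: pKₐ(R'₂SH⁺) ≈ -7
HCOO⁻: pKₐ(HCOOH) ≈ 3.8
HS⁻: pKₐ(H₂S) ≈ 7
phenoxide: pKₐ(C₆H₅OH (phenol)) ≈ 10
methoxide: pKₐ(CH₃OH) ≈ 15.5
amide anion: pKₐ(NH₃) ≈ 38

iodide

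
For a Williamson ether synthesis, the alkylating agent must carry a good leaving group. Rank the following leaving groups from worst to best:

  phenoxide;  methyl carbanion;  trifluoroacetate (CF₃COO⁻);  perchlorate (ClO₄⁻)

methyl carbanion < phenoxide < trifluoroacetate (CF₃COO⁻) < perchlorate (ClO₄⁻)

perchlorate (ClO₄⁻): pKₐ(HClO₄) ≈ -10 — extremely weak base; rarely used for safety reasons
trifluoroacetate (CF₃COO⁻): pKₐ(CF₃COOH) ≈ 0.2 — strongly electron-withdrawing CF₃ stabilises the carboxylate
phenoxide: pKₐ(C₆H₅OH (phenol)) ≈ 10
methyl carbanion: pKₐ(CH₄) ≈ 48 — unstabilised carbanion; the worst conceivable leaving group
The question asks for worst first, so the sequence is read in increasing leaving-group ability.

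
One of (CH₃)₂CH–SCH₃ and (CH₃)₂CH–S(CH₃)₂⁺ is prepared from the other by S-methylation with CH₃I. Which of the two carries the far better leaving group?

(CH₃)₂CH–S(CH₃)₂⁺

From (CH₃)₂CH–SCH₃ the departing group would be RS⁻ (pKₐ(RSH (a thiol)) ≈ 10.5). Moderately basic; rarely leaves without activation.
From (CH₃)₂CH–S(CH₃)₂⁺ the leaving group is SR'₂ (pKₐ(R'₂SH⁺) ≈ -7). Neutral; leaves from a sulfonium salt (R–SR'₂⁺).
S-methylation with CH₃I works by allowing neutral dimethyl sulfide, rather than methanethiolate, to depart, making (CH₃)₂CH–S(CH₃)₂⁺ enormously more reactive.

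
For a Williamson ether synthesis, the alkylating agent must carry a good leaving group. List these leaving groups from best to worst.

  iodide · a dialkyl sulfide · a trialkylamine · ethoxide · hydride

A good leaving group is a weak base: the lower the pKₐ of its conjugate acid, the more readily it departs.
iodide: pKₐ(HI) ≈ -10 — large, highly polarisable; very weak base
a dialkyl sulfide: pKₐ(R'₂SH⁺) ≈ -7
a trialkylamine: pKₐ(R'₃NH⁺) ≈ 10.7 — neutral but still a fairly strong base; Hofmann-elimination LG
ethoxide: pKₐ(CH₃CH₂OH) ≈ 16 — strong base; alkoxides do not leave unassisted
hydride: pKₐ(H₂) ≈ 36 — extremely strong base; leaves only in special hydride-transfer contexts

iodide > a dialkyl sulfide > a trialkylamine > ethoxide > hydride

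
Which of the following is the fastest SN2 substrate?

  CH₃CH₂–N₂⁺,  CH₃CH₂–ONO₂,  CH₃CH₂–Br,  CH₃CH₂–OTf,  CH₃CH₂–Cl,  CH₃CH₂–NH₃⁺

CH₃CH₂–N₂⁺

Same R in every case — rank the leaving groups.
Leaving-group ability tracks the stability of the departed species; conjugate-acid pKₐ is the usual yardstick (lower pKₐ → better LG).
CH₃CH₂–N₂⁺ loses N₂: no meaningful conjugate acid; N₂ departs as an exceptionally stable neutral molecule
CH₃CH₂–OTf loses OTf⁻: pKₐ(CF₃SO₃H (triflic acid)) ≈ -14
CH₃CH₂–Br loses Br⁻: pKₐ(HBr) ≈ -9
CH₃CH₂–Cl loses Cl⁻: pKₐ(HCl) ≈ -7
CH₃CH₂–ONO₂ loses NO₃⁻: pKₐ(HNO₃) ≈ -1.3
CH₃CH₂–NH₃⁺ loses NH₃: pKₐ(NH₄⁺) ≈ 9.2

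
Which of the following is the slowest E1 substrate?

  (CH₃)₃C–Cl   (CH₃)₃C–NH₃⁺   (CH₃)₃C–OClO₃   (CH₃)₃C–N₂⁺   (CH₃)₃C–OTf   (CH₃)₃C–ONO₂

(CH₃)₃C–NH₃⁺

Identical carbon frameworks mean the comparison reduces to leaving-group quality.
Rank by basicity of the departing species: weakest base leaves most easily.
(CH₃)₃C–N₂⁺ loses N₂: no meaningful conjugate acid; N₂ departs as an exceptionally stable neutral molecule
(CH₃)₃C–OTf loses OTf⁻: pKₐ(CF₃SO₃H (triflic acid)) ≈ -14
(CH₃)₃C–OClO₃ loses ClO₄⁻: pKₐ(HClO₄) ≈ -10
(CH₃)₃C–Cl loses Cl⁻: pKₐ(HCl) ≈ -7
(CH₃)₃C–ONO₂ loses NO₃⁻: pKₐ(HNO₃) ≈ -1.3
(CH₃)₃C–NH₃⁺ loses NH₃: pKₐ(NH₄⁺) ≈ 9.2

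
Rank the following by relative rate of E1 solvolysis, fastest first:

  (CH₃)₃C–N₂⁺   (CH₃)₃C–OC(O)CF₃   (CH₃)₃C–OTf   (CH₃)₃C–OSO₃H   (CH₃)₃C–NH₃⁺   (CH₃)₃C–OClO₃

(CH₃)₃C–N₂⁺ > (CH₃)₃C–OTf > (CH₃)₃C–OClO₃ > (CH₃)₃C–OSO₃H > (CH₃)₃C–OC(O)CF₃ > (CH₃)₃C–NH₃⁺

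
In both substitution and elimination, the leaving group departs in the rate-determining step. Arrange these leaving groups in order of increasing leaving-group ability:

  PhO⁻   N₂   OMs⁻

PhO⁻ < OMs⁻ < N₂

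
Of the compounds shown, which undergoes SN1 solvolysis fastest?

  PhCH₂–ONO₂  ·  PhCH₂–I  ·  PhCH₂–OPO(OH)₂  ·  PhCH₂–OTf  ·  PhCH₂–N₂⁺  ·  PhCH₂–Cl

The skeletons are identical, so relative rate is governed entirely by leaving-group ability.
A good leaving group is a weak base: the lower the pKₐ of its conjugate acid, the more readily it departs.
PhCH₂–N₂⁺ loses N₂: no meaningful conjugate acid; N₂ departs as an exceptionally stable neutral molecule
PhCH₂–OTf loses OTf⁻: pKₐ(CF₃SO₃H (triflic acid)) ≈ -14
PhCH₂–I loses I⁻: pKₐ(HI) ≈ -10
PhCH₂–Cl loses Cl⁻: pKₐ(HCl) ≈ -7
PhCH₂–ONO₂ loses NO₃⁻: pKₐ(HNO₃) ≈ -1.3
PhCH₂–OPO(OH)₂ loses H₂PO₄⁻: pKₐ(H₃PO₄) ≈ 2.1

PhCH₂–N₂⁺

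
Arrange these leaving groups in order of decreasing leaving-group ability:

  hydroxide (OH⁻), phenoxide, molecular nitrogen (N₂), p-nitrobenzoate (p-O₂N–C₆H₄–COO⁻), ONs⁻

molecular nitrogen (N₂) > ONs⁻ > p-nitrobenzoate (p-O₂N–C₆H₄–COO⁻) > phenoxide > hydroxide (OH⁻)

molecular nitrogen (N₂): no meaningful conjugate acid; N₂ departs as an exceptionally stable neutral molecule
ONs⁻: pKₐ(p-O₂NC₆H₄SO₃H) ≈ -3.5 — p-nitro group further stabilises the sulfonate
p-nitrobenzoate (p-O₂N–C₆H₄–COO⁻): pKₐ(p-nitrobenzoic acid) ≈ 3.4 — electron-withdrawing nitro group stabilises the carboxylate
phenoxide: pKₐ(C₆H₅OH (phenol)) ≈ 10 — resonance into the ring helps, but still a poor LG
hydroxide (OH⁻): pKₐ(H₂O) ≈ 15.7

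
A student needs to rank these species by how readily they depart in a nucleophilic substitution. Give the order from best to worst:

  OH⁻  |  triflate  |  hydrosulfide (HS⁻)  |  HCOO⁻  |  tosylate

A good leaving group is a weak base: the lower the pKₐ of its conjugate acid, the more readily it departs.
triflate: pKₐ(CF₃SO₃H (triflic acid)) ≈ -14 — charge spread over three oxygens and a CF₃ group; the premier leaving group in synthesis
tosylate: pKₐ(p-CH₃C₆H₄SO₃H (TsOH)) ≈ -2.8 — resonance-delocalised arenesulfonate
HCOO⁻: pKₐ(HCOOH) ≈ 3.8 — resonance-stabilised carboxylate
hydrosulfide (HS⁻): pKₐ(H₂S) ≈ 7 — larger and more polarisable than the oxygen analogue
OH⁻: pKₐ(H₂O) ≈ 15.7 — strong base; essentially never leaves without prior activation

triflate > tosylate > HCOO⁻ > hydrosulfide (HS⁻) > OH⁻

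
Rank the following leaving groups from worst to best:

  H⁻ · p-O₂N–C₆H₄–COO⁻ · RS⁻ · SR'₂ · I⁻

H⁻ < RS⁻ < p-O₂N–C₆H₄–COO⁻ < SR'₂ < I⁻

I⁻: pKₐ(HI) ≈ -10
SR'₂: pKₐ(R'₂SH⁺) ≈ -7
p-O₂N–C₆H₄–COO⁻: pKₐ(p-nitrobenzoic acid) ≈ 3.4
RS⁻: pKₐ(RSH (a thiol)) ≈ 10.5
H⁻: pKₐ(H₂) ≈ 36
Listed from poorest to best leaving group as asked.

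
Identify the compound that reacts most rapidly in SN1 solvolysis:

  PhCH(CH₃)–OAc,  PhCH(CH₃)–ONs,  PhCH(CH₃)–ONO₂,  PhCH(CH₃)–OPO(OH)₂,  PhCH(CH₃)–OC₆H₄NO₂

PhCH(CH₃)–ONs

Identical carbon frameworks mean the comparison reduces to leaving-group quality.
A good leaving group is a weak base: the lower the pKₐ of its conjugate acid, the more readily it departs.
PhCH(CH₃)–ONs loses ONs⁻: pKₐ(p-O₂NC₆H₄SO₃H) ≈ -3.5
PhCH(CH₃)–ONO₂ loses NO₃⁻: pKₐ(HNO₃) ≈ -1.3
PhCH(CH₃)–OPO(OH)₂ loses H₂PO₄⁻: pKₐ(H₃PO₄) ≈ 2.1
PhCH(CH₃)–OAc loses AcO⁻: pKₐ(CH₃COOH) ≈ 4.8
PhCH(CH₃)–OC₆H₄NO₂ loses p-O₂N–C₆H₄–O⁻: pKₐ(p-nitrophenol) ≈ 7.2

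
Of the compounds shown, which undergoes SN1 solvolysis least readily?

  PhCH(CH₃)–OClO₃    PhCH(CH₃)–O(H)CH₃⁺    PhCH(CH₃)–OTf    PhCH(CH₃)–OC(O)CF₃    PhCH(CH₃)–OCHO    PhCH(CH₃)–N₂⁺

Same R in every case — rank the leaving groups.
Leaving-group ability tracks the stability of the departed species; conjugate-acid pKₐ is the usual yardstick (lower pKₐ → better LG).
PhCH(CH₃)–N₂⁺ loses N₂: no meaningful conjugate acid; N₂ departs as an exceptionally stable neutral molecule
PhCH(CH₃)–OTf loses OTf⁻: pKₐ(CF₃SO₃H (triflic acid)) ≈ -14
PhCH(CH₃)–OClO₃ loses ClO₄⁻: pKₐ(HClO₄) ≈ -10
PhCH(CH₃)–O(H)CH₃⁺ loses R'OH: pKₐ(R'OH₂⁺) ≈ -2.4
PhCH(CH₃)–OC(O)CF₃ loses CF₃COO⁻: pKₐ(CF₃COOH) ≈ 0.2
PhCH(CH₃)–OCHO loses HCOO⁻: pKₐ(HCOOH) ≈ 3.8

PhCH(CH₃)–OCHO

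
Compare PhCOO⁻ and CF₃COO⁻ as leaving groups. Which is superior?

CF₃COO⁻ is the better leaving group.
pKₐ(CF₃COOH) ≈ 0.2 versus pKₐ(C₆H₅COOH) ≈ 4.2: CF₃COO⁻ is the much weaker base.
Strongly electron-withdrawing CF₃ stabilises the carboxylate.

CF₃COO⁻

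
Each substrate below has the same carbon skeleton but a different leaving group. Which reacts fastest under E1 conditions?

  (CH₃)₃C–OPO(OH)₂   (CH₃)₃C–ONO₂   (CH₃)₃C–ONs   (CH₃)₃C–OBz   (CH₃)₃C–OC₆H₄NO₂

Same R in every case — rank the leaving groups.
Rank by basicity of the departing species: weakest base leaves most easily.
(CH₃)₃C–ONs loses ONs⁻: pKₐ(p-O₂NC₆H₄SO₃H) ≈ -3.5
(CH₃)₃C–ONO₂ loses NO₃⁻: pKₐ(HNO₃) ≈ -1.3
(CH₃)₃C–OPO(OH)₂ loses H₂PO₄⁻: pKₐ(H₃PO₄) ≈ 2.1
(CH₃)₃C–OBz loses PhCOO⁻: pKₐ(C₆H₅COOH) ≈ 4.2
(CH₃)₃C–OC₆H₄NO₂ loses p-O₂N–C₆H₄–O⁻: pKₐ(p-nitrophenol) ≈ 7.2

(CH₃)₃C–ONs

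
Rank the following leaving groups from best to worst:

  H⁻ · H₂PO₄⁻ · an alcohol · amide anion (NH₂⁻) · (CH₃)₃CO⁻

an alcohol > H₂PO₄⁻ > (CH₃)₃CO⁻ > H⁻ > amide anion (NH₂⁻)

The more stable X⁻ (or X) is on its own — i.e. the weaker a base it is — the better a leaving group it makes.
an alcohol: pKₐ(R'OH₂⁺) ≈ -2.4
H₂PO₄⁻: pKₐ(H₃PO₄) ≈ 2.1
(CH₃)₃CO⁻: pKₐ(t-BuOH) ≈ 18
H⁻: pKₐ(H₂) ≈ 36
amide anion (NH₂⁻): pKₐ(NH₃) ≈ 38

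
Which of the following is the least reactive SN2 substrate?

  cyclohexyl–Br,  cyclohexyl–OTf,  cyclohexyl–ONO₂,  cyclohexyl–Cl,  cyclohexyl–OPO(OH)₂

cyclohexyl–OPO(OH)₂

The skeletons are identical, so relative rate is governed entirely by leaving-group ability.
Rank by basicity of the departing species: weakest base leaves most easily.
cyclohexyl–OTf loses OTf⁻: pKₐ(CF₃SO₃H (triflic acid)) ≈ -14
cyclohexyl–Br loses Br⁻: pKₐ(HBr) ≈ -9
cyclohexyl–Cl loses Cl⁻: pKₐ(HCl) ≈ -7
cyclohexyl–ONO₂ loses NO₃⁻: pKₐ(HNO₃) ≈ -1.3
cyclohexyl–OPO(OH)₂ loses H₂PO₄⁻: pKₐ(H₃PO₄) ≈ 2.1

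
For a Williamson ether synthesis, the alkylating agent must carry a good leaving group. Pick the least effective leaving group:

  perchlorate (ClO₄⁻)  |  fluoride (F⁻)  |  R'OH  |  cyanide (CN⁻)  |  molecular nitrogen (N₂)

The more stable X⁻ (or X) is on its own — i.e. the weaker a base it is — the better a leaving group it makes.
molecular nitrogen (N₂): no meaningful conjugate acid; N₂ departs as an exceptionally stable neutral molecule
perchlorate (ClO₄⁻): pKₐ(HClO₄) ≈ -10
R'OH: pKₐ(R'OH₂⁺) ≈ -2.4
fluoride (F⁻): pKₐ(HF) ≈ 3.2
cyanide (CN⁻): pKₐ(HCN) ≈ 9.2

cyanide (CN⁻)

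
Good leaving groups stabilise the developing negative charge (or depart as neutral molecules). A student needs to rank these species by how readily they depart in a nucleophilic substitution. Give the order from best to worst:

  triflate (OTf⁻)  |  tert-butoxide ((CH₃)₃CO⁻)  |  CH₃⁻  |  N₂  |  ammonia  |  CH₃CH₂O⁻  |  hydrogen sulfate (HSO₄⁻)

Leaving-group ability tracks the stability of the departed species; conjugate-acid pKₐ is the usual yardstick (lower pKₐ → better LG).
N₂: no meaningful conjugate acid; N₂ departs as an exceptionally stable neutral molecule
triflate (OTf⁻): pKₐ(CF₃SO₃H (triflic acid)) ≈ -14
hydrogen sulfate (HSO₄⁻): pKₐ(H₂SO₄) ≈ -3
ammonia: pKₐ(NH₄⁺) ≈ 9.2
CH₃CH₂O⁻: pKₐ(CH₃CH₂OH) ≈ 16
tert-butoxide ((CH₃)₃CO⁻): pKₐ(t-BuOH) ≈ 18
CH₃⁻: pKₐ(CH₄) ≈ 48

N₂ > triflate (OTf⁻) > hydrogen sulfate (HSO₄⁻) > ammonia > CH₃CH₂O⁻ > tert-butoxide ((CH₃)₃CO⁻) > CH₃⁻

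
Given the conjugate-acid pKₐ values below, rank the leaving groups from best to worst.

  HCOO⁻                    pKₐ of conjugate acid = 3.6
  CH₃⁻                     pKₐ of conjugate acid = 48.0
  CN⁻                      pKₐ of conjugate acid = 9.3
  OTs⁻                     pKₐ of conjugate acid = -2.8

Lower conjugate-acid pKₐ ⇒ weaker base ⇒ better leaving group.
Sorting by the given values: OTs⁻ (-2.8), HCOO⁻ (3.6), CN⁻ (9.3), CH₃⁻ (48.0).

OTs⁻ > HCOO⁻ > CN⁻ > CH₃⁻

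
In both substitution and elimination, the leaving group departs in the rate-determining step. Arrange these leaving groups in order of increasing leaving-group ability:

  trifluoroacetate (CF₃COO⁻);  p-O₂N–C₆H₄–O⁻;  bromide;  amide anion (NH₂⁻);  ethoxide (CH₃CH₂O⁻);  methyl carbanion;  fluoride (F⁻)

bromide: pKₐ(HBr) ≈ -9
trifluoroacetate (CF₃COO⁻): pKₐ(CF₃COOH) ≈ 0.2
fluoride (F⁻): pKₐ(HF) ≈ 3.2
p-O₂N–C₆H₄–O⁻: pKₐ(p-nitrophenol) ≈ 7.2
ethoxide (CH₃CH₂O⁻): pKₐ(CH₃CH₂OH) ≈ 16
amide anion (NH₂⁻): pKₐ(NH₃) ≈ 38
methyl carbanion: pKₐ(CH₄) ≈ 48
The question asks for worst first, so the sequence is read in increasing leaving-group ability.

methyl carbanion < amide anion (NH₂⁻) < ethoxide (CH₃CH₂O⁻) < p-O₂N–C₆H₄–O⁻ < fluoride (F⁻) < trifluoroacetate (CF₃COO⁻) < bromide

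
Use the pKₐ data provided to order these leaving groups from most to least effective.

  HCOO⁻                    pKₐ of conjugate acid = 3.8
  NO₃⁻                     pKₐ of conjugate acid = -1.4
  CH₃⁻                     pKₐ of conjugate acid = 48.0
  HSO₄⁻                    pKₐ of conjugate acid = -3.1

HSO₄⁻ > NO₃⁻ > HCOO⁻ > CH₃⁻

Lower conjugate-acid pKₐ ⇒ weaker base ⇒ better leaving group.
Sorting by the given values: HSO₄⁻ (-3.1), NO₃⁻ (-1.4), HCOO⁻ (3.8), CH₃⁻ (48.0).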